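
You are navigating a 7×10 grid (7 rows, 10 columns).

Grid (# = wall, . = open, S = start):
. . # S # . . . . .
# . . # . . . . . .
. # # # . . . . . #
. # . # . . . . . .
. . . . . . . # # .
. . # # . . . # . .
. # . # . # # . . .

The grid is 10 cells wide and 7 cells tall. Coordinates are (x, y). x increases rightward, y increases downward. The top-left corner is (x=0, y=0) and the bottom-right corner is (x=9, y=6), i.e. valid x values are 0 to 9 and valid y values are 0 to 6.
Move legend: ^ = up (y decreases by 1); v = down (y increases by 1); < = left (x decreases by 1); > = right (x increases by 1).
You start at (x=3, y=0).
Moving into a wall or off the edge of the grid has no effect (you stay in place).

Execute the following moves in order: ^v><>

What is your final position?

Start: (x=3, y=0)
  ^ (up): blocked, stay at (x=3, y=0)
  v (down): blocked, stay at (x=3, y=0)
  > (right): blocked, stay at (x=3, y=0)
  < (left): blocked, stay at (x=3, y=0)
  > (right): blocked, stay at (x=3, y=0)
Final: (x=3, y=0)

Answer: Final position: (x=3, y=0)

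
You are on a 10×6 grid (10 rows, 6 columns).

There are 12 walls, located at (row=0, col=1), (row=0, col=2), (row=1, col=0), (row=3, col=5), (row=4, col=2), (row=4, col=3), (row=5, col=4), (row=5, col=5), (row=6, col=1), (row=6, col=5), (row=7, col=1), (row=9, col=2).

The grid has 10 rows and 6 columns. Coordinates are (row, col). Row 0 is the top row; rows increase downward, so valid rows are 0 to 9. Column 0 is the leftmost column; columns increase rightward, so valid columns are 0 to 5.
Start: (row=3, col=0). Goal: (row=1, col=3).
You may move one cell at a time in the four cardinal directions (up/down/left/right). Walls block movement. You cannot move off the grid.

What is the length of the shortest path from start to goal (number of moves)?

BFS from (row=3, col=0) until reaching (row=1, col=3):
  Distance 0: (row=3, col=0)
  Distance 1: (row=2, col=0), (row=3, col=1), (row=4, col=0)
  Distance 2: (row=2, col=1), (row=3, col=2), (row=4, col=1), (row=5, col=0)
  Distance 3: (row=1, col=1), (row=2, col=2), (row=3, col=3), (row=5, col=1), (row=6, col=0)
  Distance 4: (row=1, col=2), (row=2, col=3), (row=3, col=4), (row=5, col=2), (row=7, col=0)
  Distance 5: (row=1, col=3), (row=2, col=4), (row=4, col=4), (row=5, col=3), (row=6, col=2), (row=8, col=0)  <- goal reached here
One shortest path (5 moves): (row=3, col=0) -> (row=3, col=1) -> (row=3, col=2) -> (row=3, col=3) -> (row=2, col=3) -> (row=1, col=3)

Answer: Shortest path length: 5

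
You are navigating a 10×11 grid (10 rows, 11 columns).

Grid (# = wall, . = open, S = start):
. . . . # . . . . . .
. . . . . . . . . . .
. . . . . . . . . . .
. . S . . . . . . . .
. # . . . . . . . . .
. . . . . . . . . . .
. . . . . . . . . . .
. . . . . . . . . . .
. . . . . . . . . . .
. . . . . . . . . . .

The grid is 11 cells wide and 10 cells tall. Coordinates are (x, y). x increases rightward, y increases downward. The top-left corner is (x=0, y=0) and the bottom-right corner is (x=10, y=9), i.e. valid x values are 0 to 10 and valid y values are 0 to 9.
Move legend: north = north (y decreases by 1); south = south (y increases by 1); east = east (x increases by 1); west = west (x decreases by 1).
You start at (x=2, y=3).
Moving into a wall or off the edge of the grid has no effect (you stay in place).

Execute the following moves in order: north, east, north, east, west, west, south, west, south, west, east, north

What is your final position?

Start: (x=2, y=3)
  north (north): (x=2, y=3) -> (x=2, y=2)
  east (east): (x=2, y=2) -> (x=3, y=2)
  north (north): (x=3, y=2) -> (x=3, y=1)
  east (east): (x=3, y=1) -> (x=4, y=1)
  west (west): (x=4, y=1) -> (x=3, y=1)
  west (west): (x=3, y=1) -> (x=2, y=1)
  south (south): (x=2, y=1) -> (x=2, y=2)
  west (west): (x=2, y=2) -> (x=1, y=2)
  south (south): (x=1, y=2) -> (x=1, y=3)
  west (west): (x=1, y=3) -> (x=0, y=3)
  east (east): (x=0, y=3) -> (x=1, y=3)
  north (north): (x=1, y=3) -> (x=1, y=2)
Final: (x=1, y=2)

Answer: Final position: (x=1, y=2)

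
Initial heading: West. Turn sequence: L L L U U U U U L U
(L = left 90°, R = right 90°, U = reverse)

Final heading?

Answer: Final heading: West

Derivation:
Start: West
  L (left (90° counter-clockwise)) -> South
  L (left (90° counter-clockwise)) -> East
  L (left (90° counter-clockwise)) -> North
  U (U-turn (180°)) -> South
  U (U-turn (180°)) -> North
  U (U-turn (180°)) -> South
  U (U-turn (180°)) -> North
  U (U-turn (180°)) -> South
  L (left (90° counter-clockwise)) -> East
  U (U-turn (180°)) -> West
Final: West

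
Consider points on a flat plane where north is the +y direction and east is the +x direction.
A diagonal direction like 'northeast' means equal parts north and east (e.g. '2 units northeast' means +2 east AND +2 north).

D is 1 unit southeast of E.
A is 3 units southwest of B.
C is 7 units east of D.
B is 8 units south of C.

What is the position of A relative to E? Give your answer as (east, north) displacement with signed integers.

Answer: A is at (east=5, north=-12) relative to E.

Derivation:
Place E at the origin (east=0, north=0).
  D is 1 unit southeast of E: delta (east=+1, north=-1); D at (east=1, north=-1).
  C is 7 units east of D: delta (east=+7, north=+0); C at (east=8, north=-1).
  B is 8 units south of C: delta (east=+0, north=-8); B at (east=8, north=-9).
  A is 3 units southwest of B: delta (east=-3, north=-3); A at (east=5, north=-12).
Therefore A relative to E: (east=5, north=-12).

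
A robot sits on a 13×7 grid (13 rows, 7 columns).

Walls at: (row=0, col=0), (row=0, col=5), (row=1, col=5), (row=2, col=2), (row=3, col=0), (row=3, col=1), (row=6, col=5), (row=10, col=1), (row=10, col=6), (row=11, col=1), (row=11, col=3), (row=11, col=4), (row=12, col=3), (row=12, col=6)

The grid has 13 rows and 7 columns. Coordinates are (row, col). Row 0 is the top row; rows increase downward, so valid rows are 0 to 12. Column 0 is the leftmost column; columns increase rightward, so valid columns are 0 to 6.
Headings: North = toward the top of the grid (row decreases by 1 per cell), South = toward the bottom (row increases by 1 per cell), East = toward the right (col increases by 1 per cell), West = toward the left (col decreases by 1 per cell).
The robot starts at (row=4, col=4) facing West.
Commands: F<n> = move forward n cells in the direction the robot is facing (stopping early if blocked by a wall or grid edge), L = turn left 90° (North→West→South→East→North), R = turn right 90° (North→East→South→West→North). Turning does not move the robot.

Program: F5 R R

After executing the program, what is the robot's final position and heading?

Start: (row=4, col=4), facing West
  F5: move forward 4/5 (blocked), now at (row=4, col=0)
  R: turn right, now facing North
  R: turn right, now facing East
Final: (row=4, col=0), facing East

Answer: Final position: (row=4, col=0), facing East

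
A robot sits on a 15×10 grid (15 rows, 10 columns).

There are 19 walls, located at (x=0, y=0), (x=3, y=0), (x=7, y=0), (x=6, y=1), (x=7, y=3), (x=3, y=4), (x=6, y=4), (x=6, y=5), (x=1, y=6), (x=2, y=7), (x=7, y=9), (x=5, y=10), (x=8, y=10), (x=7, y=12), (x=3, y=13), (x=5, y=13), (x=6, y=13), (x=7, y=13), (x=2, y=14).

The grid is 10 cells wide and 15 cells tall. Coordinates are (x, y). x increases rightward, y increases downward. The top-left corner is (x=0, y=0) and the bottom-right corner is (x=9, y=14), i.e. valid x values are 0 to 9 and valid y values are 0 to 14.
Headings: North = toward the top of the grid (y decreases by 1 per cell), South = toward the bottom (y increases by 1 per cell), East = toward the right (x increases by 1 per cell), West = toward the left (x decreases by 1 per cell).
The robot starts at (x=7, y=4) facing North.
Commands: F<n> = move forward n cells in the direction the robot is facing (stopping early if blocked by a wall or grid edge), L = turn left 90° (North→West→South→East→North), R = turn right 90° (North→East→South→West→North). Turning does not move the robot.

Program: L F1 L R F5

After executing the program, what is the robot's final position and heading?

Start: (x=7, y=4), facing North
  L: turn left, now facing West
  F1: move forward 0/1 (blocked), now at (x=7, y=4)
  L: turn left, now facing South
  R: turn right, now facing West
  F5: move forward 0/5 (blocked), now at (x=7, y=4)
Final: (x=7, y=4), facing West

Answer: Final position: (x=7, y=4), facing West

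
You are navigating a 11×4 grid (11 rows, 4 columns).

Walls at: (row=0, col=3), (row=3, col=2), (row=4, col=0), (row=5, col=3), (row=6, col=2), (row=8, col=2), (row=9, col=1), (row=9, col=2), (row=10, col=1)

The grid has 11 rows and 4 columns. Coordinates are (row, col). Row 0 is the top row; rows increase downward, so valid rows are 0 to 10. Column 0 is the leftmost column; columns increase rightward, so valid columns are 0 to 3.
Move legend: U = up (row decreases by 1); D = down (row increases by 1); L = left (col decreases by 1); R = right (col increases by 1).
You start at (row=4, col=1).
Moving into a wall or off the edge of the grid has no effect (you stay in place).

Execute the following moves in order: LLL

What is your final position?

Start: (row=4, col=1)
  [×3]L (left): blocked, stay at (row=4, col=1)
Final: (row=4, col=1)

Answer: Final position: (row=4, col=1)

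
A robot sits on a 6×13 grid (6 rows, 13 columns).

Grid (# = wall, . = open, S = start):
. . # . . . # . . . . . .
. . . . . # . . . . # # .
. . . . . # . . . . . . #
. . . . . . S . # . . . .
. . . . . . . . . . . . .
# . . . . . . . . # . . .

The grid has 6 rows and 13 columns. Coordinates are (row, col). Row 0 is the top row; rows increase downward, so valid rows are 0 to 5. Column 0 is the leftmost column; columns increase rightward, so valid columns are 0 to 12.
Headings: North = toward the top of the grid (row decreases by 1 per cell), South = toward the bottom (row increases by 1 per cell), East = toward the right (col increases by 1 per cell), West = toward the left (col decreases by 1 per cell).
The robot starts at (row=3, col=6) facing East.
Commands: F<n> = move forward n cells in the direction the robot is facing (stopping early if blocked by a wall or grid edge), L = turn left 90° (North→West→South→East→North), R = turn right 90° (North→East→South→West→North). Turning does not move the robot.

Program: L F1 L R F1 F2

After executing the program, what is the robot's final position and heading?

Start: (row=3, col=6), facing East
  L: turn left, now facing North
  F1: move forward 1, now at (row=2, col=6)
  L: turn left, now facing West
  R: turn right, now facing North
  F1: move forward 1, now at (row=1, col=6)
  F2: move forward 0/2 (blocked), now at (row=1, col=6)
Final: (row=1, col=6), facing North

Answer: Final position: (row=1, col=6), facing North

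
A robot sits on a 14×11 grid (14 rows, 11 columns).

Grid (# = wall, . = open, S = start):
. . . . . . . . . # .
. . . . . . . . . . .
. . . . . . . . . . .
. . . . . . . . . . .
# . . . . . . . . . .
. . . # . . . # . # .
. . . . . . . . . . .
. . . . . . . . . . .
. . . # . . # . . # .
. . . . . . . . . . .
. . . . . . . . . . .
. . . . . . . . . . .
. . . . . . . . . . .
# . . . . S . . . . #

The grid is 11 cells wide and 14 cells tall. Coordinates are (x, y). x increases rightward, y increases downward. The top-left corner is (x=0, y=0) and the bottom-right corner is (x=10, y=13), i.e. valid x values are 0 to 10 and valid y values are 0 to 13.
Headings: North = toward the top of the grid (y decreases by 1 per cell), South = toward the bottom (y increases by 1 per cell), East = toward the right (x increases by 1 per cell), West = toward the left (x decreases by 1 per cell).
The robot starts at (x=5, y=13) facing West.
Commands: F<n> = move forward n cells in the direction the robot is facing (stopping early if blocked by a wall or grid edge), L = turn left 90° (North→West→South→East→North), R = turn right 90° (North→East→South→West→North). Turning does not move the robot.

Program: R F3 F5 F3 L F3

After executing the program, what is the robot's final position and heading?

Start: (x=5, y=13), facing West
  R: turn right, now facing North
  F3: move forward 3, now at (x=5, y=10)
  F5: move forward 5, now at (x=5, y=5)
  F3: move forward 3, now at (x=5, y=2)
  L: turn left, now facing West
  F3: move forward 3, now at (x=2, y=2)
Final: (x=2, y=2), facing West

Answer: Final position: (x=2, y=2), facing West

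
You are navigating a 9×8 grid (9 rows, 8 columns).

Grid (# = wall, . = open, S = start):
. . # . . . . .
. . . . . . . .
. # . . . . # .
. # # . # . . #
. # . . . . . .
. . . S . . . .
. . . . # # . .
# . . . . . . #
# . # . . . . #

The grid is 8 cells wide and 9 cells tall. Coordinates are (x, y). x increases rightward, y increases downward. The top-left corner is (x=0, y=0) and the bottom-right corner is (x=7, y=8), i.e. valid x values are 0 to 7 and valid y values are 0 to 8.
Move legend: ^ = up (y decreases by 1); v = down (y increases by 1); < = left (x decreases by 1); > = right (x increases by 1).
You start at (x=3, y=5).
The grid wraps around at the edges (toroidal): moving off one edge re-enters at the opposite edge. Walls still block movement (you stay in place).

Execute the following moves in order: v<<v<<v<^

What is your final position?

Answer: Final position: (x=1, y=7)

Derivation:
Start: (x=3, y=5)
  v (down): (x=3, y=5) -> (x=3, y=6)
  < (left): (x=3, y=6) -> (x=2, y=6)
  < (left): (x=2, y=6) -> (x=1, y=6)
  v (down): (x=1, y=6) -> (x=1, y=7)
  < (left): blocked, stay at (x=1, y=7)
  < (left): blocked, stay at (x=1, y=7)
  v (down): (x=1, y=7) -> (x=1, y=8)
  < (left): blocked, stay at (x=1, y=8)
  ^ (up): (x=1, y=8) -> (x=1, y=7)
Final: (x=1, y=7)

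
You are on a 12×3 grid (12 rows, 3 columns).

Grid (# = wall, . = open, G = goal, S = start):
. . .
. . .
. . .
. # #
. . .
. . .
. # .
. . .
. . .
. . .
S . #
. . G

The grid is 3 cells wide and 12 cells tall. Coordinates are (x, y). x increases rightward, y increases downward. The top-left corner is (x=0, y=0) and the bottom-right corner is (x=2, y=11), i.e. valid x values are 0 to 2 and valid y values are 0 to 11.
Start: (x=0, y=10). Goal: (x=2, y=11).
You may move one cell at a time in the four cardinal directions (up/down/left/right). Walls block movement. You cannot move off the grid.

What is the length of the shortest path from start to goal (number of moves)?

BFS from (x=0, y=10) until reaching (x=2, y=11):
  Distance 0: (x=0, y=10)
  Distance 1: (x=0, y=9), (x=1, y=10), (x=0, y=11)
  Distance 2: (x=0, y=8), (x=1, y=9), (x=1, y=11)
  Distance 3: (x=0, y=7), (x=1, y=8), (x=2, y=9), (x=2, y=11)  <- goal reached here
One shortest path (3 moves): (x=0, y=10) -> (x=1, y=10) -> (x=1, y=11) -> (x=2, y=11)

Answer: Shortest path length: 3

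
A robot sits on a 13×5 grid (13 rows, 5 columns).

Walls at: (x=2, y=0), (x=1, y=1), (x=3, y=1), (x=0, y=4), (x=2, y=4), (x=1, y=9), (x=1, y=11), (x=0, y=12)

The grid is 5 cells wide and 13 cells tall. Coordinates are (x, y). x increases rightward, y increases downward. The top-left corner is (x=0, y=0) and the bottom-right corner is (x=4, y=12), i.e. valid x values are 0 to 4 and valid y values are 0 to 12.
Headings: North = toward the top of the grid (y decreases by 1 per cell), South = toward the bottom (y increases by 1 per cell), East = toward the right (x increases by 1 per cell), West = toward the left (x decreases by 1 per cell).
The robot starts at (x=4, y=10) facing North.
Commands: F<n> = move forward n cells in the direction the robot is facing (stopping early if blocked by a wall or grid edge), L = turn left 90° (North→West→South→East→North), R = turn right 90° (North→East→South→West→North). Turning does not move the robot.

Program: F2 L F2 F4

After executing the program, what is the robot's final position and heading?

Answer: Final position: (x=0, y=8), facing West

Derivation:
Start: (x=4, y=10), facing North
  F2: move forward 2, now at (x=4, y=8)
  L: turn left, now facing West
  F2: move forward 2, now at (x=2, y=8)
  F4: move forward 2/4 (blocked), now at (x=0, y=8)
Final: (x=0, y=8), facing West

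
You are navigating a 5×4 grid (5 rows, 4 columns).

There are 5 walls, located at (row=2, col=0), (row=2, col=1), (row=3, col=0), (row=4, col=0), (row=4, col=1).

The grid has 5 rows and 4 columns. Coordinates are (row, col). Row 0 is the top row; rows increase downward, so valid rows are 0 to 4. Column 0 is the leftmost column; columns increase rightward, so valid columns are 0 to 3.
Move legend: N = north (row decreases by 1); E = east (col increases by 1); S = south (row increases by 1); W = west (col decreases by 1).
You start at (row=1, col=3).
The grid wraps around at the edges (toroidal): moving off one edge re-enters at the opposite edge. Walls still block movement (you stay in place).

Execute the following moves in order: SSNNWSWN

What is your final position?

Start: (row=1, col=3)
  S (south): (row=1, col=3) -> (row=2, col=3)
  S (south): (row=2, col=3) -> (row=3, col=3)
  N (north): (row=3, col=3) -> (row=2, col=3)
  N (north): (row=2, col=3) -> (row=1, col=3)
  W (west): (row=1, col=3) -> (row=1, col=2)
  S (south): (row=1, col=2) -> (row=2, col=2)
  W (west): blocked, stay at (row=2, col=2)
  N (north): (row=2, col=2) -> (row=1, col=2)
Final: (row=1, col=2)

Answer: Final position: (row=1, col=2)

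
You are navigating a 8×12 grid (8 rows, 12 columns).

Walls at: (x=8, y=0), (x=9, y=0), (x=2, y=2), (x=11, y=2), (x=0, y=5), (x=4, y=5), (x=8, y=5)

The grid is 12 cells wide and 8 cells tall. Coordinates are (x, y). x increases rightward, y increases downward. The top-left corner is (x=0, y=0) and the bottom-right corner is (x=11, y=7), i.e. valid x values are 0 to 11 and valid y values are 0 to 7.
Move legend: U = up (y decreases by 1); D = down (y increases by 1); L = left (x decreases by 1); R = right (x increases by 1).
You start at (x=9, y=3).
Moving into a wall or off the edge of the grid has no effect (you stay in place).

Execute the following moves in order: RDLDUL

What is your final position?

Answer: Final position: (x=8, y=4)

Derivation:
Start: (x=9, y=3)
  R (right): (x=9, y=3) -> (x=10, y=3)
  D (down): (x=10, y=3) -> (x=10, y=4)
  L (left): (x=10, y=4) -> (x=9, y=4)
  D (down): (x=9, y=4) -> (x=9, y=5)
  U (up): (x=9, y=5) -> (x=9, y=4)
  L (left): (x=9, y=4) -> (x=8, y=4)
Final: (x=8, y=4)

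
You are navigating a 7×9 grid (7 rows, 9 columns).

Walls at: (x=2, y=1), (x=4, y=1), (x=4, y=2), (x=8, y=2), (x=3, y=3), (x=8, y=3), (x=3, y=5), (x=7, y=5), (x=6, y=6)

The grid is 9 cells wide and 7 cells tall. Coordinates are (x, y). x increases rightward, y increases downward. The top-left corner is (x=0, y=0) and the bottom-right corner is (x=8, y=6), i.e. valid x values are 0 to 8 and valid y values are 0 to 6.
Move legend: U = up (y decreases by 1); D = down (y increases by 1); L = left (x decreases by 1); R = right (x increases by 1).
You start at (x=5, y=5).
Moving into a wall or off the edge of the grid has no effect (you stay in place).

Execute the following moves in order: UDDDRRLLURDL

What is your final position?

Start: (x=5, y=5)
  U (up): (x=5, y=5) -> (x=5, y=4)
  D (down): (x=5, y=4) -> (x=5, y=5)
  D (down): (x=5, y=5) -> (x=5, y=6)
  D (down): blocked, stay at (x=5, y=6)
  R (right): blocked, stay at (x=5, y=6)
  R (right): blocked, stay at (x=5, y=6)
  L (left): (x=5, y=6) -> (x=4, y=6)
  L (left): (x=4, y=6) -> (x=3, y=6)
  U (up): blocked, stay at (x=3, y=6)
  R (right): (x=3, y=6) -> (x=4, y=6)
  D (down): blocked, stay at (x=4, y=6)
  L (left): (x=4, y=6) -> (x=3, y=6)
Final: (x=3, y=6)

Answer: Final position: (x=3, y=6)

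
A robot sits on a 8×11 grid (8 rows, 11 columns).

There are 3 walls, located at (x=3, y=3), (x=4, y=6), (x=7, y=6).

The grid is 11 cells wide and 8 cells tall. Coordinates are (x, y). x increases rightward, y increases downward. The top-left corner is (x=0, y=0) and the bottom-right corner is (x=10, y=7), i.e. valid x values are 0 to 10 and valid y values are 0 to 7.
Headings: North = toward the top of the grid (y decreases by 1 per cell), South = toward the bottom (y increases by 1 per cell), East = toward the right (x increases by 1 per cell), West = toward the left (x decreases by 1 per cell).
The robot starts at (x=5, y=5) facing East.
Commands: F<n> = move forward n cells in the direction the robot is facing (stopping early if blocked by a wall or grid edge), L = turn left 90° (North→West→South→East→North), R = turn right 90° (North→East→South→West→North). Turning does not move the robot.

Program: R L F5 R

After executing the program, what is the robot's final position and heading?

Start: (x=5, y=5), facing East
  R: turn right, now facing South
  L: turn left, now facing East
  F5: move forward 5, now at (x=10, y=5)
  R: turn right, now facing South
Final: (x=10, y=5), facing South

Answer: Final position: (x=10, y=5), facing South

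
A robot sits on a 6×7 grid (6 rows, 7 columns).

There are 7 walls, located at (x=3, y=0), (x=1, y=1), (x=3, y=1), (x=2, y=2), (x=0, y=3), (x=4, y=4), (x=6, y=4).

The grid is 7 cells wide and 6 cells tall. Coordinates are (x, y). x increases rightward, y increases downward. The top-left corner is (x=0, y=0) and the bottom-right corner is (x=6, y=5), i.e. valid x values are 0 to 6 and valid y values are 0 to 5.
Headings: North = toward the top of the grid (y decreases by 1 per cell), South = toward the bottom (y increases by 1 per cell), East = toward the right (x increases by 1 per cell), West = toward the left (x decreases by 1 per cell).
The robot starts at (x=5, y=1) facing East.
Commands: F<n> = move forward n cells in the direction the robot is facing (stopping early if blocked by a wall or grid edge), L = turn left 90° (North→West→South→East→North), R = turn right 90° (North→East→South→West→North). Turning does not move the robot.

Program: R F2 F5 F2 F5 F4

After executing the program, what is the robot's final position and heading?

Answer: Final position: (x=5, y=5), facing South

Derivation:
Start: (x=5, y=1), facing East
  R: turn right, now facing South
  F2: move forward 2, now at (x=5, y=3)
  F5: move forward 2/5 (blocked), now at (x=5, y=5)
  F2: move forward 0/2 (blocked), now at (x=5, y=5)
  F5: move forward 0/5 (blocked), now at (x=5, y=5)
  F4: move forward 0/4 (blocked), now at (x=5, y=5)
Final: (x=5, y=5), facing South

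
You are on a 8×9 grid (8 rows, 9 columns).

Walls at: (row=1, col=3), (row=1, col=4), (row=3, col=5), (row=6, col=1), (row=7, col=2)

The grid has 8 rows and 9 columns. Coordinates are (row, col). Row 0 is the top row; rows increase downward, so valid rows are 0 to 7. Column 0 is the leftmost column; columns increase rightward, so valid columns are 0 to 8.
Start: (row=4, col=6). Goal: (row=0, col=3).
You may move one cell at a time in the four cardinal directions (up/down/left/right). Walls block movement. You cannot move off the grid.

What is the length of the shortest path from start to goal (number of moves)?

Answer: Shortest path length: 7

Derivation:
BFS from (row=4, col=6) until reaching (row=0, col=3):
  Distance 0: (row=4, col=6)
  Distance 1: (row=3, col=6), (row=4, col=5), (row=4, col=7), (row=5, col=6)
  Distance 2: (row=2, col=6), (row=3, col=7), (row=4, col=4), (row=4, col=8), (row=5, col=5), (row=5, col=7), (row=6, col=6)
  Distance 3: (row=1, col=6), (row=2, col=5), (row=2, col=7), (row=3, col=4), (row=3, col=8), (row=4, col=3), (row=5, col=4), (row=5, col=8), (row=6, col=5), (row=6, col=7), (row=7, col=6)
  Distance 4: (row=0, col=6), (row=1, col=5), (row=1, col=7), (row=2, col=4), (row=2, col=8), (row=3, col=3), (row=4, col=2), (row=5, col=3), (row=6, col=4), (row=6, col=8), (row=7, col=5), (row=7, col=7)
  Distance 5: (row=0, col=5), (row=0, col=7), (row=1, col=8), (row=2, col=3), (row=3, col=2), (row=4, col=1), (row=5, col=2), (row=6, col=3), (row=7, col=4), (row=7, col=8)
  Distance 6: (row=0, col=4), (row=0, col=8), (row=2, col=2), (row=3, col=1), (row=4, col=0), (row=5, col=1), (row=6, col=2), (row=7, col=3)
  Distance 7: (row=0, col=3), (row=1, col=2), (row=2, col=1), (row=3, col=0), (row=5, col=0)  <- goal reached here
One shortest path (7 moves): (row=4, col=6) -> (row=3, col=6) -> (row=2, col=6) -> (row=2, col=5) -> (row=1, col=5) -> (row=0, col=5) -> (row=0, col=4) -> (row=0, col=3)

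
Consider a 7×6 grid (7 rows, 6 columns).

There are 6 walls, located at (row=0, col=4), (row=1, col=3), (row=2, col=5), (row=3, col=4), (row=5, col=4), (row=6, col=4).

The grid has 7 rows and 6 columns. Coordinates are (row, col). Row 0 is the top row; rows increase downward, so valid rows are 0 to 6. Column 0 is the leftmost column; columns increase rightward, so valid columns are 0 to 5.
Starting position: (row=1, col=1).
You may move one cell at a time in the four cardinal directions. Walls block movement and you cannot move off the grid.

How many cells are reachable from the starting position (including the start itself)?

BFS flood-fill from (row=1, col=1):
  Distance 0: (row=1, col=1)
  Distance 1: (row=0, col=1), (row=1, col=0), (row=1, col=2), (row=2, col=1)
  Distance 2: (row=0, col=0), (row=0, col=2), (row=2, col=0), (row=2, col=2), (row=3, col=1)
  Distance 3: (row=0, col=3), (row=2, col=3), (row=3, col=0), (row=3, col=2), (row=4, col=1)
  Distance 4: (row=2, col=4), (row=3, col=3), (row=4, col=0), (row=4, col=2), (row=5, col=1)
  Distance 5: (row=1, col=4), (row=4, col=3), (row=5, col=0), (row=5, col=2), (row=6, col=1)
  Distance 6: (row=1, col=5), (row=4, col=4), (row=5, col=3), (row=6, col=0), (row=6, col=2)
  Distance 7: (row=0, col=5), (row=4, col=5), (row=6, col=3)
  Distance 8: (row=3, col=5), (row=5, col=5)
  Distance 9: (row=6, col=5)
Total reachable: 36 (grid has 36 open cells total)

Answer: Reachable cells: 36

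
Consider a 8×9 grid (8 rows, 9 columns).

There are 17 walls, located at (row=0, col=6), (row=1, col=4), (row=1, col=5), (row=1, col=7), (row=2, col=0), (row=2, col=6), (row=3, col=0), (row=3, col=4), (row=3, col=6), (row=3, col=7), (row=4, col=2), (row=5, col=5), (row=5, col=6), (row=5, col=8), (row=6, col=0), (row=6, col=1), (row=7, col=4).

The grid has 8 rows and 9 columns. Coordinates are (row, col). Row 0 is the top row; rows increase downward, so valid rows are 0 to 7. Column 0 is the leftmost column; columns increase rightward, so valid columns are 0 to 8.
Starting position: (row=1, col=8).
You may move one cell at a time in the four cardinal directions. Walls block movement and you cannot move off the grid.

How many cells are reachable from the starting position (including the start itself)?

Answer: Reachable cells: 54

Derivation:
BFS flood-fill from (row=1, col=8):
  Distance 0: (row=1, col=8)
  Distance 1: (row=0, col=8), (row=2, col=8)
  Distance 2: (row=0, col=7), (row=2, col=7), (row=3, col=8)
  Distance 3: (row=4, col=8)
  Distance 4: (row=4, col=7)
  Distance 5: (row=4, col=6), (row=5, col=7)
  Distance 6: (row=4, col=5), (row=6, col=7)
  Distance 7: (row=3, col=5), (row=4, col=4), (row=6, col=6), (row=6, col=8), (row=7, col=7)
  Distance 8: (row=2, col=5), (row=4, col=3), (row=5, col=4), (row=6, col=5), (row=7, col=6), (row=7, col=8)
  Distance 9: (row=2, col=4), (row=3, col=3), (row=5, col=3), (row=6, col=4), (row=7, col=5)
  Distance 10: (row=2, col=3), (row=3, col=2), (row=5, col=2), (row=6, col=3)
  Distance 11: (row=1, col=3), (row=2, col=2), (row=3, col=1), (row=5, col=1), (row=6, col=2), (row=7, col=3)
  Distance 12: (row=0, col=3), (row=1, col=2), (row=2, col=1), (row=4, col=1), (row=5, col=0), (row=7, col=2)
  Distance 13: (row=0, col=2), (row=0, col=4), (row=1, col=1), (row=4, col=0), (row=7, col=1)
  Distance 14: (row=0, col=1), (row=0, col=5), (row=1, col=0), (row=7, col=0)
  Distance 15: (row=0, col=0)
Total reachable: 54 (grid has 55 open cells total)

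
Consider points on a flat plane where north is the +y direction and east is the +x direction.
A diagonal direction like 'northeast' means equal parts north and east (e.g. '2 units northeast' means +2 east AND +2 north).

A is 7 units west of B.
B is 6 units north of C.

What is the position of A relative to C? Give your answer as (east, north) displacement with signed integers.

Place C at the origin (east=0, north=0).
  B is 6 units north of C: delta (east=+0, north=+6); B at (east=0, north=6).
  A is 7 units west of B: delta (east=-7, north=+0); A at (east=-7, north=6).
Therefore A relative to C: (east=-7, north=6).

Answer: A is at (east=-7, north=6) relative to C.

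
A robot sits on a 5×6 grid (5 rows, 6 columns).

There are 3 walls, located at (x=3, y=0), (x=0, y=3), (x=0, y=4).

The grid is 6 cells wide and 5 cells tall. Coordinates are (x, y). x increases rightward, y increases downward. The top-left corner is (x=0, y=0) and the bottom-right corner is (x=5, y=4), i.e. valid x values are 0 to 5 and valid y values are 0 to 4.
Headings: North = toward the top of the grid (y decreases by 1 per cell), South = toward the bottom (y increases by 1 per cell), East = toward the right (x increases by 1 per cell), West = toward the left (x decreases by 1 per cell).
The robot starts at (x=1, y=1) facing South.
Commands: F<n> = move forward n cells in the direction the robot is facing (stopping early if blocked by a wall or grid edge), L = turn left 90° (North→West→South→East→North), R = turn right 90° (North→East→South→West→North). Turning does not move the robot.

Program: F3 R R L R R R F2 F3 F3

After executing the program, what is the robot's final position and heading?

Start: (x=1, y=1), facing South
  F3: move forward 3, now at (x=1, y=4)
  R: turn right, now facing West
  R: turn right, now facing North
  L: turn left, now facing West
  R: turn right, now facing North
  R: turn right, now facing East
  R: turn right, now facing South
  F2: move forward 0/2 (blocked), now at (x=1, y=4)
  F3: move forward 0/3 (blocked), now at (x=1, y=4)
  F3: move forward 0/3 (blocked), now at (x=1, y=4)
Final: (x=1, y=4), facing South

Answer: Final position: (x=1, y=4), facing South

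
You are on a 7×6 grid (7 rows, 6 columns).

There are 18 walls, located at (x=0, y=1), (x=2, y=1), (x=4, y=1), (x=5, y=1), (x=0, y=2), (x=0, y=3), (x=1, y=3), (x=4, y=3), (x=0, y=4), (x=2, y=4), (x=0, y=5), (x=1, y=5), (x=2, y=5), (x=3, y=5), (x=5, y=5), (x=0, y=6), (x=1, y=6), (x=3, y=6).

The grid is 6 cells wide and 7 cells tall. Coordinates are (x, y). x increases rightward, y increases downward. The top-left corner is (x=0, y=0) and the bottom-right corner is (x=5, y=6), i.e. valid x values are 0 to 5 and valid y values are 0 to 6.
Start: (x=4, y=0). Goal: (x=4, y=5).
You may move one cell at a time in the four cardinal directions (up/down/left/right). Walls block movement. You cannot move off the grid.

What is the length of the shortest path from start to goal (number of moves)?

Answer: Shortest path length: 7

Derivation:
BFS from (x=4, y=0) until reaching (x=4, y=5):
  Distance 0: (x=4, y=0)
  Distance 1: (x=3, y=0), (x=5, y=0)
  Distance 2: (x=2, y=0), (x=3, y=1)
  Distance 3: (x=1, y=0), (x=3, y=2)
  Distance 4: (x=0, y=0), (x=1, y=1), (x=2, y=2), (x=4, y=2), (x=3, y=3)
  Distance 5: (x=1, y=2), (x=5, y=2), (x=2, y=3), (x=3, y=4)
  Distance 6: (x=5, y=3), (x=4, y=4)
  Distance 7: (x=5, y=4), (x=4, y=5)  <- goal reached here
One shortest path (7 moves): (x=4, y=0) -> (x=3, y=0) -> (x=3, y=1) -> (x=3, y=2) -> (x=3, y=3) -> (x=3, y=4) -> (x=4, y=4) -> (x=4, y=5)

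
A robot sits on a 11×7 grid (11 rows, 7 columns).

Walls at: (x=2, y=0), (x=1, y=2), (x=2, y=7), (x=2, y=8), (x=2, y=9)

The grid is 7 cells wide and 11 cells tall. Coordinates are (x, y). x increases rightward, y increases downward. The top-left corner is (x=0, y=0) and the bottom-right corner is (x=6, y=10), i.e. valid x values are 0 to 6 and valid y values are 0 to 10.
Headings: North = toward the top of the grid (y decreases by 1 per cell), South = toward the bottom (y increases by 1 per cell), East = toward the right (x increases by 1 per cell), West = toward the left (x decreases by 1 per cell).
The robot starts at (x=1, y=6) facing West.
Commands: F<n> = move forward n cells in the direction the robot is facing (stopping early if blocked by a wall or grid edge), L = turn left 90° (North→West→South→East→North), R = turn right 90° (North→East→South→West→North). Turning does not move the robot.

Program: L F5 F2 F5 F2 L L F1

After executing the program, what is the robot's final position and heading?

Answer: Final position: (x=1, y=9), facing North

Derivation:
Start: (x=1, y=6), facing West
  L: turn left, now facing South
  F5: move forward 4/5 (blocked), now at (x=1, y=10)
  F2: move forward 0/2 (blocked), now at (x=1, y=10)
  F5: move forward 0/5 (blocked), now at (x=1, y=10)
  F2: move forward 0/2 (blocked), now at (x=1, y=10)
  L: turn left, now facing East
  L: turn left, now facing North
  F1: move forward 1, now at (x=1, y=9)
Final: (x=1, y=9), facing North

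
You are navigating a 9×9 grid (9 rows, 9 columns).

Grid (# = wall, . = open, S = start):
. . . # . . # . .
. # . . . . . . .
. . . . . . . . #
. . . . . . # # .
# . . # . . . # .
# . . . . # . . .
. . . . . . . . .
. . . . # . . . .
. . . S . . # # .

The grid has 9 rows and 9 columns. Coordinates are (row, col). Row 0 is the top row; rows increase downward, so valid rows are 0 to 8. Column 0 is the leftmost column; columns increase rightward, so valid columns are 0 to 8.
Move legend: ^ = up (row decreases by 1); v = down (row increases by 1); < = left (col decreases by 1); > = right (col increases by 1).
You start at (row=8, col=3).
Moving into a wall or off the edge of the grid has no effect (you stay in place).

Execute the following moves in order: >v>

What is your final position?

Start: (row=8, col=3)
  > (right): (row=8, col=3) -> (row=8, col=4)
  v (down): blocked, stay at (row=8, col=4)
  > (right): (row=8, col=4) -> (row=8, col=5)
Final: (row=8, col=5)

Answer: Final position: (row=8, col=5)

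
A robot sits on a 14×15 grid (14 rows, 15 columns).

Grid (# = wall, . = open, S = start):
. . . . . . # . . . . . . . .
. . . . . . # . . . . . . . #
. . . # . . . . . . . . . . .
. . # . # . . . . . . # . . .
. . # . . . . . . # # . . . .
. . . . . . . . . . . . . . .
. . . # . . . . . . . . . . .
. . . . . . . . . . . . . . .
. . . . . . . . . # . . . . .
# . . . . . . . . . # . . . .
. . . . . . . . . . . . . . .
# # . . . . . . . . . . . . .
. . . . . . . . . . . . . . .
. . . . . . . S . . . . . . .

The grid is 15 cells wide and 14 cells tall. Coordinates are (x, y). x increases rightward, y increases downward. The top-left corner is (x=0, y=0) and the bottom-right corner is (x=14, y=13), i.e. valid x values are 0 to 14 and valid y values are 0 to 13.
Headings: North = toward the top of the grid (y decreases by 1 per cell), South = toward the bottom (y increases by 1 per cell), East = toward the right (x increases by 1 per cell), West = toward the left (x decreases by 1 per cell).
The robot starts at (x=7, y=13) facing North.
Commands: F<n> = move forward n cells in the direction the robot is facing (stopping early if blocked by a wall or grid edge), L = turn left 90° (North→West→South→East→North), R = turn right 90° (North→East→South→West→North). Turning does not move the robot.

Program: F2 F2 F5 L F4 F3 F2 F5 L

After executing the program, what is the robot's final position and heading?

Answer: Final position: (x=3, y=4), facing South

Derivation:
Start: (x=7, y=13), facing North
  F2: move forward 2, now at (x=7, y=11)
  F2: move forward 2, now at (x=7, y=9)
  F5: move forward 5, now at (x=7, y=4)
  L: turn left, now facing West
  F4: move forward 4, now at (x=3, y=4)
  F3: move forward 0/3 (blocked), now at (x=3, y=4)
  F2: move forward 0/2 (blocked), now at (x=3, y=4)
  F5: move forward 0/5 (blocked), now at (x=3, y=4)
  L: turn left, now facing South
Final: (x=3, y=4), facing South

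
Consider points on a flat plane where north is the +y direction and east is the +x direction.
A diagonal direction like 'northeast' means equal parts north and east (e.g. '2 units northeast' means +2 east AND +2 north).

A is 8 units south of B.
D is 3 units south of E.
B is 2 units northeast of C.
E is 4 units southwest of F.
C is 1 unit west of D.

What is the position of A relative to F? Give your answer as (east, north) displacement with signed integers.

Answer: A is at (east=-3, north=-13) relative to F.

Derivation:
Place F at the origin (east=0, north=0).
  E is 4 units southwest of F: delta (east=-4, north=-4); E at (east=-4, north=-4).
  D is 3 units south of E: delta (east=+0, north=-3); D at (east=-4, north=-7).
  C is 1 unit west of D: delta (east=-1, north=+0); C at (east=-5, north=-7).
  B is 2 units northeast of C: delta (east=+2, north=+2); B at (east=-3, north=-5).
  A is 8 units south of B: delta (east=+0, north=-8); A at (east=-3, north=-13).
Therefore A relative to F: (east=-3, north=-13).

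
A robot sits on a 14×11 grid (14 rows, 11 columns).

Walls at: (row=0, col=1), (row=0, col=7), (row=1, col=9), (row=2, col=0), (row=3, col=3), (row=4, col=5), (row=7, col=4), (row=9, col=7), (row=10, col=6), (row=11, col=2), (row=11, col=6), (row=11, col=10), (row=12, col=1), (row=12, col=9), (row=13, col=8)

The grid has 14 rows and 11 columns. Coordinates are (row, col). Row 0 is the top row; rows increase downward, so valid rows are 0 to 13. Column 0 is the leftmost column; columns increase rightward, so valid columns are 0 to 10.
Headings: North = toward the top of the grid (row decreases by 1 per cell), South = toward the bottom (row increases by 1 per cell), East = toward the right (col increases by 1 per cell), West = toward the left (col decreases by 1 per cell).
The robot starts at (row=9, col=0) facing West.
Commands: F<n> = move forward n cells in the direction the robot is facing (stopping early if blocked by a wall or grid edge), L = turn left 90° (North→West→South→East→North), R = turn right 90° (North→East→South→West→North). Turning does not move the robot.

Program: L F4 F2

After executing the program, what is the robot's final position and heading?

Start: (row=9, col=0), facing West
  L: turn left, now facing South
  F4: move forward 4, now at (row=13, col=0)
  F2: move forward 0/2 (blocked), now at (row=13, col=0)
Final: (row=13, col=0), facing South

Answer: Final position: (row=13, col=0), facing South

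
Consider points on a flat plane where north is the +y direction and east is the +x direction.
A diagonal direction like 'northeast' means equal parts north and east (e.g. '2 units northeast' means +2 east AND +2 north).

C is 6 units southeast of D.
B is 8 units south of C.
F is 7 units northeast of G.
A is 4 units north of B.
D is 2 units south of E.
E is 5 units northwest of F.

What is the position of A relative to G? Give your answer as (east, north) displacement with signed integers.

Place G at the origin (east=0, north=0).
  F is 7 units northeast of G: delta (east=+7, north=+7); F at (east=7, north=7).
  E is 5 units northwest of F: delta (east=-5, north=+5); E at (east=2, north=12).
  D is 2 units south of E: delta (east=+0, north=-2); D at (east=2, north=10).
  C is 6 units southeast of D: delta (east=+6, north=-6); C at (east=8, north=4).
  B is 8 units south of C: delta (east=+0, north=-8); B at (east=8, north=-4).
  A is 4 units north of B: delta (east=+0, north=+4); A at (east=8, north=0).
Therefore A relative to G: (east=8, north=0).

Answer: A is at (east=8, north=0) relative to G.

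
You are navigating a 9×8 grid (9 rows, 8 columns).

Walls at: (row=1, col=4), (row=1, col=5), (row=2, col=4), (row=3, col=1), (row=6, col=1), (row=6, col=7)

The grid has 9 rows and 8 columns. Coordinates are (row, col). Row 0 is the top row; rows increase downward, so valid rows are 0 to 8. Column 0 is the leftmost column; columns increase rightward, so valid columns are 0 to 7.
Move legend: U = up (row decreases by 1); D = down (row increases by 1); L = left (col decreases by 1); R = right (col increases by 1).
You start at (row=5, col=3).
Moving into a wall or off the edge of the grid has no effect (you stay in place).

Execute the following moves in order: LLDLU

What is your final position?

Answer: Final position: (row=4, col=0)

Derivation:
Start: (row=5, col=3)
  L (left): (row=5, col=3) -> (row=5, col=2)
  L (left): (row=5, col=2) -> (row=5, col=1)
  D (down): blocked, stay at (row=5, col=1)
  L (left): (row=5, col=1) -> (row=5, col=0)
  U (up): (row=5, col=0) -> (row=4, col=0)
Final: (row=4, col=0)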